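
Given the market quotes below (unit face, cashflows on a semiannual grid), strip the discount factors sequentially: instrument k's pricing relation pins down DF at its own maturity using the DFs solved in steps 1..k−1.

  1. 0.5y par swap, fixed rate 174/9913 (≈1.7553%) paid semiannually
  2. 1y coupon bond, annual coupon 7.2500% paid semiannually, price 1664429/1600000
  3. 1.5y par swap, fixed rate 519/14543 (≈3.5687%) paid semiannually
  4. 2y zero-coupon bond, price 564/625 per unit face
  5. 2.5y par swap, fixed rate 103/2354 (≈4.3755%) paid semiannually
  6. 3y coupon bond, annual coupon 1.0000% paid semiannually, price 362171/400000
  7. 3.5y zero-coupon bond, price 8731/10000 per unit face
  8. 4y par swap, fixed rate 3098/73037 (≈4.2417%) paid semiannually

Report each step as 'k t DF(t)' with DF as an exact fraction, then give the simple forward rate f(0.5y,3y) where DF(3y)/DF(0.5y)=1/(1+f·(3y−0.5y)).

1 1/2 9913/10000
2 1 2423/2500
3 3/2 9481/10000
4 2 564/625
5 5/2 897/1000
6 3 351/400
7 7/2 8731/10000
8 4 8451/10000
f(0.5y,3y) = ((9913/10000)/(351/400) − 1)/(5/2) = 2276/43875 ≈ 5.1875%

step 1 [0.5y] swap r/2=87/9913: DF=(1 − 87/9913·(0))/(1+87/9913) = 9913/10000 ≈ 0.991300
step 2 [1y] bond c/2=29/800: DF=(1664429/1600000 − 29/800·(0.991300))/(1+29/800) = 2423/2500 ≈ 0.969200
step 3 [1.5y] swap r/2=519/29086: DF=(1 − 519/29086·(0.991300+0.969200))/(1+519/29086) = 9481/10000 ≈ 0.948100
step 4 [2y] zero: DF = P = 564/625 ≈ 0.902400
step 5 [2.5y] swap r/2=103/4708: DF=(1 − 103/4708·(0.991300+0.969200+0.948100+0.902400))/(1+103/4708) = 897/1000 ≈ 0.897000
step 6 [3y] bond c/2=1/200: DF=(362171/400000 − 1/200·(0.991300+0.969200+0.948100+0.902400+0.897000))/(1+1/200) = 351/400 ≈ 0.877500
step 7 [3.5y] zero: DF = P = 8731/10000 ≈ 0.873100
step 8 [4y] swap r/2=1549/73037: DF=(1 − 1549/73037·(0.991300+0.969200+0.948100+0.902400+0.897000+0.877500+0.873100))/(1+1549/73037) = 8451/10000 ≈ 0.845100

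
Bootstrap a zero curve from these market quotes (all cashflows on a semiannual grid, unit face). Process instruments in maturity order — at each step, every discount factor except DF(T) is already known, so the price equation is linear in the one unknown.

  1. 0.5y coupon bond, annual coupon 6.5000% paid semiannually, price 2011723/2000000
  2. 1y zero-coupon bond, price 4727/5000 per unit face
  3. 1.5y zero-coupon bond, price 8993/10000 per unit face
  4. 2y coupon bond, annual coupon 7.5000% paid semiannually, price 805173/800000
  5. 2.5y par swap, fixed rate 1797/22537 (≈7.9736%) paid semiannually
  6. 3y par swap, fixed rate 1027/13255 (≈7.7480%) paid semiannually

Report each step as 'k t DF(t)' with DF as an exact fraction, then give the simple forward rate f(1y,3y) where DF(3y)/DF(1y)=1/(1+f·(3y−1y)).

1 1/2 4871/5000
2 1 4727/5000
3 3/2 8993/10000
4 2 4341/5000
5 5/2 8203/10000
6 3 3973/5000
f(1y,3y) = ((4727/5000)/(3973/5000) − 1)/(2) = 13/137 ≈ 9.4891%

step 1 [0.5y] bond c/2=13/400: DF=(2011723/2000000 − 13/400·(0))/(1+13/400) = 4871/5000 ≈ 0.974200
step 2 [1y] zero: DF = P = 4727/5000 ≈ 0.945400
step 3 [1.5y] zero: DF = P = 8993/10000 ≈ 0.899300
step 4 [2y] bond c/2=3/80: DF=(805173/800000 − 3/80·(0.974200+0.945400+0.899300))/(1+3/80) = 4341/5000 ≈ 0.868200
step 5 [2.5y] swap r/2=1797/45074: DF=(1 − 1797/45074·(0.974200+0.945400+0.899300+0.868200))/(1+1797/45074) = 8203/10000 ≈ 0.820300
step 6 [3y] swap r/2=1027/26510: DF=(1 − 1027/26510·(0.974200+0.945400+0.899300+0.868200+0.820300))/(1+1027/26510) = 3973/5000 ≈ 0.794600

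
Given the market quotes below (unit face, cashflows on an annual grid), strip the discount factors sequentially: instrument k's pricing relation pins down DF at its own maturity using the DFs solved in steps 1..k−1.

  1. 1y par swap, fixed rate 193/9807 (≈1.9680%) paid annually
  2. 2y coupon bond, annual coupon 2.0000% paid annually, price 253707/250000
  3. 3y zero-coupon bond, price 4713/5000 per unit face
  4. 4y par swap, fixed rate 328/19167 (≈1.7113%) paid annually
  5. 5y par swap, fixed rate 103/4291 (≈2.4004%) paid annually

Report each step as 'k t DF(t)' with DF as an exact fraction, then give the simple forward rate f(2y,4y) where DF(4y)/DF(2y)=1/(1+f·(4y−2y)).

1 1 9807/10000
2 2 9757/10000
3 3 4713/5000
4 4 584/625
5 5 8867/10000
f(2y,4y) = ((9757/10000)/(584/625) − 1)/(2) = 413/18688 ≈ 2.2100%

step 1 [1y] swap r/1=193/9807: DF=(1 − 193/9807·(0))/(1+193/9807) = 9807/10000 ≈ 0.980700
step 2 [2y] bond c/1=1/50: DF=(253707/250000 − 1/50·(0.980700))/(1+1/50) = 9757/10000 ≈ 0.975700
step 3 [3y] zero: DF = P = 4713/5000 ≈ 0.942600
step 4 [4y] swap r/1=328/19167: DF=(1 − 328/19167·(0.980700+0.975700+0.942600))/(1+328/19167) = 584/625 ≈ 0.934400
step 5 [5y] swap r/1=103/4291: DF=(1 − 103/4291·(0.980700+0.975700+0.942600+0.934400))/(1+103/4291) = 8867/10000 ≈ 0.886700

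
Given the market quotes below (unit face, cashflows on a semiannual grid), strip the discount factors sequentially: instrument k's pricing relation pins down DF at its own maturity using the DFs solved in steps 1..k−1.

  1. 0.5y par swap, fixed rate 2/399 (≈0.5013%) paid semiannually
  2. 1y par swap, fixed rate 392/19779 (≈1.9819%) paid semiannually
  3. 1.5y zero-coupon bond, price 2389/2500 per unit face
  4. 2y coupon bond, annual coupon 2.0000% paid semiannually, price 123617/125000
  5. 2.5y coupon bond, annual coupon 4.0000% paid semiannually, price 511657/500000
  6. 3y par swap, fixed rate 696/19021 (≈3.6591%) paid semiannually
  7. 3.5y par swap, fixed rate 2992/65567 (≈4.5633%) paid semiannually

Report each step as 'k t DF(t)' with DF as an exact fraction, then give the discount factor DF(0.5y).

1 1/2 399/400
2 1 2451/2500
3 3/2 2389/2500
4 2 9501/10000
5 5/2 9271/10000
6 3 2239/2500
7 7/2 1063/1250
DF(0.5y) = 399/400 ≈ 0.997500

step 1 [0.5y] swap r/2=1/399: DF=(1 − 1/399·(0))/(1+1/399) = 399/400 ≈ 0.997500
step 2 [1y] swap r/2=196/19779: DF=(1 − 196/19779·(0.997500))/(1+196/19779) = 2451/2500 ≈ 0.980400
step 3 [1.5y] zero: DF = P = 2389/2500 ≈ 0.955600
step 4 [2y] bond c/2=1/100: DF=(123617/125000 − 1/100·(0.997500+0.980400+0.955600))/(1+1/100) = 9501/10000 ≈ 0.950100
step 5 [2.5y] bond c/2=1/50: DF=(511657/500000 − 1/50·(0.997500+0.980400+0.955600+0.950100))/(1+1/50) = 9271/10000 ≈ 0.927100
step 6 [3y] swap r/2=348/19021: DF=(1 − 348/19021·(0.997500+0.980400+0.955600+0.950100+0.927100))/(1+348/19021) = 2239/2500 ≈ 0.895600
step 7 [3.5y] swap r/2=1496/65567: DF=(1 − 1496/65567·(0.997500+0.980400+0.955600+0.950100+0.927100+0.895600))/(1+1496/65567) = 1063/1250 ≈ 0.850400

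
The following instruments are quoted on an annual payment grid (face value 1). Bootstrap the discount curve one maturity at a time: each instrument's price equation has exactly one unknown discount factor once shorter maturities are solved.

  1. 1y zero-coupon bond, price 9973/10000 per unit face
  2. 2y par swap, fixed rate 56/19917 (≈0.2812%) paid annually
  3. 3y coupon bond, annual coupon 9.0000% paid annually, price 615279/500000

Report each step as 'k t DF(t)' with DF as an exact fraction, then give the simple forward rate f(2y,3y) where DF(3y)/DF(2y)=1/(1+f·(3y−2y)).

1 1 9973/10000
2 2 1243/1250
3 3 1929/2000
f(2y,3y) = ((1243/1250)/(1929/2000) − 1)/(1) = 299/9645 ≈ 3.1001%

step 1 [1y] zero: DF = P = 9973/10000 ≈ 0.997300
step 2 [2y] swap r/1=56/19917: DF=(1 − 56/19917·(0.997300))/(1+56/19917) = 1243/1250 ≈ 0.994400
step 3 [3y] bond c/1=9/100: DF=(615279/500000 − 9/100·(0.997300+0.994400))/(1+9/100) = 1929/2000 ≈ 0.964500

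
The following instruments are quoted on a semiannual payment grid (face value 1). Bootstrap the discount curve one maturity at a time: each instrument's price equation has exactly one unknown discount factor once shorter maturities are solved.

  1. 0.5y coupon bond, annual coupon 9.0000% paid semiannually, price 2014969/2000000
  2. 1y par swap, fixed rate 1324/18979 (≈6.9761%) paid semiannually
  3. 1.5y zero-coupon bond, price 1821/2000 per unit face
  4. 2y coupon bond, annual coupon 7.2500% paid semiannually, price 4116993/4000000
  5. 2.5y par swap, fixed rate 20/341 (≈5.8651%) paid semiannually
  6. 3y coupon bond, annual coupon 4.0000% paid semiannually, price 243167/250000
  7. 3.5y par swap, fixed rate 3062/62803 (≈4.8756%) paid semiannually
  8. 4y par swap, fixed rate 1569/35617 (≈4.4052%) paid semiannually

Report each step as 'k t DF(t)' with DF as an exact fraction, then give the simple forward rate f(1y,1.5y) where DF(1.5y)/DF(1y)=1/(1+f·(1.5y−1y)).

step 1 [0.5y] bond c/2=9/200: DF=(2014969/2000000 − 9/200·(0))/(1+9/200) = 9641/10000 ≈ 0.964100
step 2 [1y] swap r/2=662/18979: DF=(1 − 662/18979·(0.964100))/(1+662/18979) = 4669/5000 ≈ 0.933800
step 3 [1.5y] zero: DF = P = 1821/2000 ≈ 0.910500
step 4 [2y] bond c/2=29/800: DF=(4116993/4000000 − 29/800·(0.964100+0.933800+0.910500))/(1+29/800) = 179/200 ≈ 0.895000
step 5 [2.5y] swap r/2=10/341: DF=(1 − 10/341·(0.964100+0.933800+0.910500+0.895000))/(1+10/341) = 433/500 ≈ 0.866000
step 6 [3y] bond c/2=1/50: DF=(243167/250000 − 1/50·(0.964100+0.933800+0.910500+0.895000+0.866000))/(1+1/50) = 108/125 ≈ 0.864000
step 7 [3.5y] swap r/2=1531/62803: DF=(1 − 1531/62803·(0.964100+0.933800+0.910500+0.895000+0.866000+0.864000))/(1+1531/62803) = 8469/10000 ≈ 0.846900
step 8 [4y] swap r/2=1569/71234: DF=(1 − 1569/71234·(0.964100+0.933800+0.910500+0.895000+0.866000+0.864000+0.846900))/(1+1569/71234) = 8431/10000 ≈ 0.843100

1 1/2 9641/10000
2 1 4669/5000
3 3/2 1821/2000
4 2 179/200
5 5/2 433/500
6 3 108/125
7 7/2 8469/10000
8 4 8431/10000
f(1y,1.5y) = ((4669/5000)/(1821/2000) − 1)/(1/2) = 466/9105 ≈ 5.1181%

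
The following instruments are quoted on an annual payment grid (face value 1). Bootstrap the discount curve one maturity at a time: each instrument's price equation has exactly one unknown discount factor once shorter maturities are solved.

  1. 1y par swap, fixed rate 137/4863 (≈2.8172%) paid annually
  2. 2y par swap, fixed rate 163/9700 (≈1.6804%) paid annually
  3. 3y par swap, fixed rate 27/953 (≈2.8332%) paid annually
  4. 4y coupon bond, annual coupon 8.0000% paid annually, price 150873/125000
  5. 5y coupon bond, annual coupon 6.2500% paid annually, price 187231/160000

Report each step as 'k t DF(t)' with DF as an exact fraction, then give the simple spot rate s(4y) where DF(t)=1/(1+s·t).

1 1 4863/5000
2 2 4837/5000
3 3 919/1000
4 4 4529/5000
5 5 8799/10000
s(4y) = (1/(4529/5000) − 1)/(4) = 471/18116 ≈ 2.5999%

step 1 [1y] swap r/1=137/4863: DF=(1 − 137/4863·(0))/(1+137/4863) = 4863/5000 ≈ 0.972600
step 2 [2y] swap r/1=163/9700: DF=(1 − 163/9700·(0.972600))/(1+163/9700) = 4837/5000 ≈ 0.967400
step 3 [3y] swap r/1=27/953: DF=(1 − 27/953·(0.972600+0.967400))/(1+27/953) = 919/1000 ≈ 0.919000
step 4 [4y] bond c/1=2/25: DF=(150873/125000 − 2/25·(0.972600+0.967400+0.919000))/(1+2/25) = 4529/5000 ≈ 0.905800
step 5 [5y] bond c/1=1/16: DF=(187231/160000 − 1/16·(0.972600+0.967400+0.919000+0.905800))/(1+1/16) = 8799/10000 ≈ 0.879900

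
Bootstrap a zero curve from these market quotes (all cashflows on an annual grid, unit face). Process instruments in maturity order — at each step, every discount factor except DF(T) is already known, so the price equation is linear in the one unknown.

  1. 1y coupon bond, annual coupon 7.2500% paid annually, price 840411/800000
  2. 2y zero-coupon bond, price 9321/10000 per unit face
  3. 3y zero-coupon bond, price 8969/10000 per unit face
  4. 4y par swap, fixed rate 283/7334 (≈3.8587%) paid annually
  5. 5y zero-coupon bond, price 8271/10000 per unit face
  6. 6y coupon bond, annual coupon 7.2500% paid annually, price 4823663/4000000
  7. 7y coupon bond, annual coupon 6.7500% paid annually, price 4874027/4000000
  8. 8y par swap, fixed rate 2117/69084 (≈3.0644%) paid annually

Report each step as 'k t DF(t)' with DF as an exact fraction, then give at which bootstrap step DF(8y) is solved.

step 1 [1y] bond c/1=29/400: DF=(840411/800000 − 29/400·(0))/(1+29/400) = 1959/2000 ≈ 0.979500
step 2 [2y] zero: DF = P = 9321/10000 ≈ 0.932100
step 3 [3y] zero: DF = P = 8969/10000 ≈ 0.896900
step 4 [4y] swap r/1=283/7334: DF=(1 − 283/7334·(0.979500+0.932100+0.896900))/(1+283/7334) = 1717/2000 ≈ 0.858500
step 5 [5y] zero: DF = P = 8271/10000 ≈ 0.827100
step 6 [6y] bond c/1=29/400: DF=(4823663/4000000 − 29/400·(0.979500+0.932100+0.896900+0.858500+0.827100))/(1+29/400) = 4103/5000 ≈ 0.820600
step 7 [7y] bond c/1=27/400: DF=(4874027/4000000 − 27/400·(0.979500+0.932100+0.896900+0.858500+0.827100+0.820600))/(1+27/400) = 4027/5000 ≈ 0.805400
step 8 [8y] swap r/1=2117/69084: DF=(1 − 2117/69084·(0.979500+0.932100+0.896900+0.858500+0.827100+0.820600+0.805400))/(1+2117/69084) = 7883/10000 ≈ 0.788300

1 1 1959/2000
2 2 9321/10000
3 3 8969/10000
4 4 1717/2000
5 5 8271/10000
6 6 4103/5000
7 7 4027/5000
8 8 7883/10000
DF(8y) is solved at step 8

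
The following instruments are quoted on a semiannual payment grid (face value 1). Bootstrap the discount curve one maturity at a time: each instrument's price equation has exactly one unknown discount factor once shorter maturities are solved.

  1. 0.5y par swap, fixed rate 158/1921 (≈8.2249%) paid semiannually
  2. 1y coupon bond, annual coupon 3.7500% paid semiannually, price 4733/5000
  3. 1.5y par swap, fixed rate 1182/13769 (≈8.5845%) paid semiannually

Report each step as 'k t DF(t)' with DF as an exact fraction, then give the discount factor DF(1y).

1 1/2 1921/2000
2 1 1823/2000
3 3/2 4409/5000
DF(1y) = 1823/2000 ≈ 0.911500

step 1 [0.5y] swap r/2=79/1921: DF=(1 − 79/1921·(0))/(1+79/1921) = 1921/2000 ≈ 0.960500
step 2 [1y] bond c/2=3/160: DF=(4733/5000 − 3/160·(0.960500))/(1+3/160) = 1823/2000 ≈ 0.911500
step 3 [1.5y] swap r/2=591/13769: DF=(1 − 591/13769·(0.960500+0.911500))/(1+591/13769) = 4409/5000 ≈ 0.881800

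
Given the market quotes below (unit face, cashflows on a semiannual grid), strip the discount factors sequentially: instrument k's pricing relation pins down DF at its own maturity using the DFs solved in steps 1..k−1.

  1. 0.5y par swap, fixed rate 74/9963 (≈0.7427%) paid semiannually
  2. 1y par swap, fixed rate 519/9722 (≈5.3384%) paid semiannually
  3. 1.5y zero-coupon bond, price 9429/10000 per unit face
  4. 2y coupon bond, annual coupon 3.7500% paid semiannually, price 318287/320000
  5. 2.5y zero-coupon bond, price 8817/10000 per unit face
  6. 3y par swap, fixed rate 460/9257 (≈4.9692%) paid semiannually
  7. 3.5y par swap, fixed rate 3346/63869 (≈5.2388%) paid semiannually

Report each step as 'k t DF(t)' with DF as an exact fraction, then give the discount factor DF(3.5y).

step 1 [0.5y] swap r/2=37/9963: DF=(1 − 37/9963·(0))/(1+37/9963) = 9963/10000 ≈ 0.996300
step 2 [1y] swap r/2=519/19444: DF=(1 − 519/19444·(0.996300))/(1+519/19444) = 9481/10000 ≈ 0.948100
step 3 [1.5y] zero: DF = P = 9429/10000 ≈ 0.942900
step 4 [2y] bond c/2=3/160: DF=(318287/320000 − 3/160·(0.996300+0.948100+0.942900))/(1+3/160) = 577/625 ≈ 0.923200
step 5 [2.5y] zero: DF = P = 8817/10000 ≈ 0.881700
step 6 [3y] swap r/2=230/9257: DF=(1 − 230/9257·(0.996300+0.948100+0.942900+0.923200+0.881700))/(1+230/9257) = 431/500 ≈ 0.862000
step 7 [3.5y] swap r/2=1673/63869: DF=(1 − 1673/63869·(0.996300+0.948100+0.942900+0.923200+0.881700+0.862000))/(1+1673/63869) = 8327/10000 ≈ 0.832700

1 1/2 9963/10000
2 1 9481/10000
3 3/2 9429/10000
4 2 577/625
5 5/2 8817/10000
6 3 431/500
7 7/2 8327/10000
DF(3.5y) = 8327/10000 ≈ 0.832700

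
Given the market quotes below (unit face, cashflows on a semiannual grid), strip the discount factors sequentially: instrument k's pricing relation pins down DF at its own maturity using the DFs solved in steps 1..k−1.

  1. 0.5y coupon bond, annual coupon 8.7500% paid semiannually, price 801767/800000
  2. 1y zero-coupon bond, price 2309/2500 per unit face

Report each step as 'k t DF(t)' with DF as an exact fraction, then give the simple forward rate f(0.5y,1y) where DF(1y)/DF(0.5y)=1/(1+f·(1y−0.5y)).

1 1/2 4801/5000
2 1 2309/2500
f(0.5y,1y) = ((4801/5000)/(2309/2500) − 1)/(1/2) = 183/2309 ≈ 7.9255%

step 1 [0.5y] bond c/2=7/160: DF=(801767/800000 − 7/160·(0))/(1+7/160) = 4801/5000 ≈ 0.960200
step 2 [1y] zero: DF = P = 2309/2500 ≈ 0.923600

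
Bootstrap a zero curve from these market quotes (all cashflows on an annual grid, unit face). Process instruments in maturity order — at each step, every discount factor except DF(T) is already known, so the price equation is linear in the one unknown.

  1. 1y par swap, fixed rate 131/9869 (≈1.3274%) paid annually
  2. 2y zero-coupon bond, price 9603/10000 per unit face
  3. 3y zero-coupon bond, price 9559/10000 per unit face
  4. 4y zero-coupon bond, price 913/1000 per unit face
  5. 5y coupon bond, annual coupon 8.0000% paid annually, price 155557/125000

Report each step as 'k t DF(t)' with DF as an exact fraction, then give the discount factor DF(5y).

1 1 9869/10000
2 2 9603/10000
3 3 9559/10000
4 4 913/1000
5 5 1087/1250
DF(5y) = 1087/1250 ≈ 0.869600

step 1 [1y] swap r/1=131/9869: DF=(1 − 131/9869·(0))/(1+131/9869) = 9869/10000 ≈ 0.986900
step 2 [2y] zero: DF = P = 9603/10000 ≈ 0.960300
step 3 [3y] zero: DF = P = 9559/10000 ≈ 0.955900
step 4 [4y] zero: DF = P = 913/1000 ≈ 0.913000
step 5 [5y] bond c/1=2/25: DF=(155557/125000 − 2/25·(0.986900+0.960300+0.955900+0.913000))/(1+2/25) = 1087/1250 ≈ 0.869600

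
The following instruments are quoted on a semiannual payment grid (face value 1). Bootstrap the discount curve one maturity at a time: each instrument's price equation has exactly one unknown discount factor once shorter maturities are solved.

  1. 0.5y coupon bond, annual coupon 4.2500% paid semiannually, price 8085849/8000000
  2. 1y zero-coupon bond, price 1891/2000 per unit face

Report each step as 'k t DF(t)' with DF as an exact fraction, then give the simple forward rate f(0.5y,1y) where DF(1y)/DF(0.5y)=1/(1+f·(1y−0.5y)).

step 1 [0.5y] bond c/2=17/800: DF=(8085849/8000000 − 17/800·(0))/(1+17/800) = 9897/10000 ≈ 0.989700
step 2 [1y] zero: DF = P = 1891/2000 ≈ 0.945500

1 1/2 9897/10000
2 1 1891/2000
f(0.5y,1y) = ((9897/10000)/(1891/2000) − 1)/(1/2) = 884/9455 ≈ 9.3496%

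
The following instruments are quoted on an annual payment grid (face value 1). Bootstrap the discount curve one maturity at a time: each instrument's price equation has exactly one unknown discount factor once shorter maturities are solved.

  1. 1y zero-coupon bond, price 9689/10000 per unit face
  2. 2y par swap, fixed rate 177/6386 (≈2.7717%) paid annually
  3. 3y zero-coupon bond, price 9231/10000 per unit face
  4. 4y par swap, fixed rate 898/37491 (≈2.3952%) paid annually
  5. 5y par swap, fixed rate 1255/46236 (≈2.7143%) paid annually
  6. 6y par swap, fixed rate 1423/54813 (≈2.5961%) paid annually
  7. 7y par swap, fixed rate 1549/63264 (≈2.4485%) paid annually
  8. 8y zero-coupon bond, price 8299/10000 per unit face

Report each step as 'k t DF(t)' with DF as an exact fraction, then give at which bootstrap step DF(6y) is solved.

step 1 [1y] zero: DF = P = 9689/10000 ≈ 0.968900
step 2 [2y] swap r/1=177/6386: DF=(1 − 177/6386·(0.968900))/(1+177/6386) = 9469/10000 ≈ 0.946900
step 3 [3y] zero: DF = P = 9231/10000 ≈ 0.923100
step 4 [4y] swap r/1=898/37491: DF=(1 − 898/37491·(0.968900+0.946900+0.923100))/(1+898/37491) = 4551/5000 ≈ 0.910200
step 5 [5y] swap r/1=1255/46236: DF=(1 − 1255/46236·(0.968900+0.946900+0.923100+0.910200))/(1+1255/46236) = 1749/2000 ≈ 0.874500
step 6 [6y] swap r/1=1423/54813: DF=(1 − 1423/54813·(0.968900+0.946900+0.923100+0.910200+0.874500))/(1+1423/54813) = 8577/10000 ≈ 0.857700
step 7 [7y] swap r/1=1549/63264: DF=(1 − 1549/63264·(0.968900+0.946900+0.923100+0.910200+0.874500+0.857700))/(1+1549/63264) = 8451/10000 ≈ 0.845100
step 8 [8y] zero: DF = P = 8299/10000 ≈ 0.829900

1 1 9689/10000
2 2 9469/10000
3 3 9231/10000
4 4 4551/5000
5 5 1749/2000
6 6 8577/10000
7 7 8451/10000
8 8 8299/10000
DF(6y) is solved at step 6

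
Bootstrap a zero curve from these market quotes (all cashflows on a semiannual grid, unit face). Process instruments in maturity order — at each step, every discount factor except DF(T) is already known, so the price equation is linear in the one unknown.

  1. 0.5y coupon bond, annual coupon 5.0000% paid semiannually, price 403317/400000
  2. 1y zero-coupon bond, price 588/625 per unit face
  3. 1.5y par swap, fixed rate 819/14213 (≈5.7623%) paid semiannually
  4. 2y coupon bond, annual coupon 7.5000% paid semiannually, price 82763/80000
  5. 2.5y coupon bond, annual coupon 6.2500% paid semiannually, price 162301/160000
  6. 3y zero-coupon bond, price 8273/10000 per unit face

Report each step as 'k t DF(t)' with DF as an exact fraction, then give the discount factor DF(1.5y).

1 1/2 9837/10000
2 1 588/625
3 3/2 9181/10000
4 2 559/625
5 5/2 544/625
6 3 8273/10000
DF(1.5y) = 9181/10000 ≈ 0.918100

step 1 [0.5y] bond c/2=1/40: DF=(403317/400000 − 1/40·(0))/(1+1/40) = 9837/10000 ≈ 0.983700
step 2 [1y] zero: DF = P = 588/625 ≈ 0.940800
step 3 [1.5y] swap r/2=819/28426: DF=(1 − 819/28426·(0.983700+0.940800))/(1+819/28426) = 9181/10000 ≈ 0.918100
step 4 [2y] bond c/2=3/80: DF=(82763/80000 − 3/80·(0.983700+0.940800+0.918100))/(1+3/80) = 559/625 ≈ 0.894400
step 5 [2.5y] bond c/2=1/32: DF=(162301/160000 − 1/32·(0.983700+0.940800+0.918100+0.894400))/(1+1/32) = 544/625 ≈ 0.870400
step 6 [3y] zero: DF = P = 8273/10000 ≈ 0.827300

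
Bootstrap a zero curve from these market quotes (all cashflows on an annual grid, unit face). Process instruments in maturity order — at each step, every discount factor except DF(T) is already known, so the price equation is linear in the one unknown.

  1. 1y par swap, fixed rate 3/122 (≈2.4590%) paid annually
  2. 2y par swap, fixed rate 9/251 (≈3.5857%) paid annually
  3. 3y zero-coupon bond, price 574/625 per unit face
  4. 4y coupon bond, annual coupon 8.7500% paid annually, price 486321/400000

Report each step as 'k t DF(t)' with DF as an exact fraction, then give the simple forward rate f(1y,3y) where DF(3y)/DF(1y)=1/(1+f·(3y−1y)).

step 1 [1y] swap r/1=3/122: DF=(1 − 3/122·(0))/(1+3/122) = 122/125 ≈ 0.976000
step 2 [2y] swap r/1=9/251: DF=(1 − 9/251·(0.976000))/(1+9/251) = 2329/2500 ≈ 0.931600
step 3 [3y] zero: DF = P = 574/625 ≈ 0.918400
step 4 [4y] bond c/1=7/80: DF=(486321/400000 − 7/80·(0.976000+0.931600+0.918400))/(1+7/80) = 4453/5000 ≈ 0.890600

1 1 122/125
2 2 2329/2500
3 3 574/625
4 4 4453/5000
f(1y,3y) = ((122/125)/(574/625) − 1)/(2) = 9/287 ≈ 3.1359%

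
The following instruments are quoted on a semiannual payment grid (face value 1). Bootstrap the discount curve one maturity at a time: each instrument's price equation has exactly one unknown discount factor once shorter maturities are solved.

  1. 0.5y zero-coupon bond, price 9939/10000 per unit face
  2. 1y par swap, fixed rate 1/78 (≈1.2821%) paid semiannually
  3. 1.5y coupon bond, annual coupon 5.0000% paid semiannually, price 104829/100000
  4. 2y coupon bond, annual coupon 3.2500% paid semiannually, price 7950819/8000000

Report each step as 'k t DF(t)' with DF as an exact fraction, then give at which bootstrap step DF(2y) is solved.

step 1 [0.5y] zero: DF = P = 9939/10000 ≈ 0.993900
step 2 [1y] swap r/2=1/156: DF=(1 − 1/156·(0.993900))/(1+1/156) = 9873/10000 ≈ 0.987300
step 3 [1.5y] bond c/2=1/40: DF=(104829/100000 − 1/40·(0.993900+0.987300))/(1+1/40) = 609/625 ≈ 0.974400
step 4 [2y] bond c/2=13/800: DF=(7950819/8000000 − 13/800·(0.993900+0.987300+0.974400))/(1+13/800) = 9307/10000 ≈ 0.930700

1 1/2 9939/10000
2 1 9873/10000
3 3/2 609/625
4 2 9307/10000
DF(2y) is solved at step 4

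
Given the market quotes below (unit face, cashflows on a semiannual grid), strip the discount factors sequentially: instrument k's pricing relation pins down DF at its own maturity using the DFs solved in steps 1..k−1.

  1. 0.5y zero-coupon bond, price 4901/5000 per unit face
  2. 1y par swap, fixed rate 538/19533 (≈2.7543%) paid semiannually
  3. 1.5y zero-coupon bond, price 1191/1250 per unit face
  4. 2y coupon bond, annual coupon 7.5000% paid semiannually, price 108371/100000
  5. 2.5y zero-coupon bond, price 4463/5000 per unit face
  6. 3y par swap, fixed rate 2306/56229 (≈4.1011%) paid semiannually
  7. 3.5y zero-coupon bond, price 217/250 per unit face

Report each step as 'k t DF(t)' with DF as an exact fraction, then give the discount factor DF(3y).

step 1 [0.5y] zero: DF = P = 4901/5000 ≈ 0.980200
step 2 [1y] swap r/2=269/19533: DF=(1 − 269/19533·(0.980200))/(1+269/19533) = 9731/10000 ≈ 0.973100
step 3 [1.5y] zero: DF = P = 1191/1250 ≈ 0.952800
step 4 [2y] bond c/2=3/80: DF=(108371/100000 − 3/80·(0.980200+0.973100+0.952800))/(1+3/80) = 1879/2000 ≈ 0.939500
step 5 [2.5y] zero: DF = P = 4463/5000 ≈ 0.892600
step 6 [3y] swap r/2=1153/56229: DF=(1 − 1153/56229·(0.980200+0.973100+0.952800+0.939500+0.892600))/(1+1153/56229) = 8847/10000 ≈ 0.884700
step 7 [3.5y] zero: DF = P = 217/250 ≈ 0.868000

1 1/2 4901/5000
2 1 9731/10000
3 3/2 1191/1250
4 2 1879/2000
5 5/2 4463/5000
6 3 8847/10000
7 7/2 217/250
DF(3y) = 8847/10000 ≈ 0.884700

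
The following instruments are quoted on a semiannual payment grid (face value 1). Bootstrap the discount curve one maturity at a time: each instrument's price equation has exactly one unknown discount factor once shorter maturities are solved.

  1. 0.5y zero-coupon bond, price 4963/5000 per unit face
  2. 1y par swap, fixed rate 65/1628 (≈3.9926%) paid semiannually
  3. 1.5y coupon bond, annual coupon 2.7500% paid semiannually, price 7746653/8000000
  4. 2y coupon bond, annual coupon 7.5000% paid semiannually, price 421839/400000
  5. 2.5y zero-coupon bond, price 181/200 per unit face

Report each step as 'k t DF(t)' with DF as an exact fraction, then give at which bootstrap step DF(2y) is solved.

1 1/2 4963/5000
2 1 961/1000
3 3/2 9287/10000
4 2 9123/10000
5 5/2 181/200
DF(2y) is solved at step 4

step 1 [0.5y] zero: DF = P = 4963/5000 ≈ 0.992600
step 2 [1y] swap r/2=65/3256: DF=(1 − 65/3256·(0.992600))/(1+65/3256) = 961/1000 ≈ 0.961000
step 3 [1.5y] bond c/2=11/800: DF=(7746653/8000000 − 11/800·(0.992600+0.961000))/(1+11/800) = 9287/10000 ≈ 0.928700
step 4 [2y] bond c/2=3/80: DF=(421839/400000 − 3/80·(0.992600+0.961000+0.928700))/(1+3/80) = 9123/10000 ≈ 0.912300
step 5 [2.5y] zero: DF = P = 181/200 ≈ 0.905000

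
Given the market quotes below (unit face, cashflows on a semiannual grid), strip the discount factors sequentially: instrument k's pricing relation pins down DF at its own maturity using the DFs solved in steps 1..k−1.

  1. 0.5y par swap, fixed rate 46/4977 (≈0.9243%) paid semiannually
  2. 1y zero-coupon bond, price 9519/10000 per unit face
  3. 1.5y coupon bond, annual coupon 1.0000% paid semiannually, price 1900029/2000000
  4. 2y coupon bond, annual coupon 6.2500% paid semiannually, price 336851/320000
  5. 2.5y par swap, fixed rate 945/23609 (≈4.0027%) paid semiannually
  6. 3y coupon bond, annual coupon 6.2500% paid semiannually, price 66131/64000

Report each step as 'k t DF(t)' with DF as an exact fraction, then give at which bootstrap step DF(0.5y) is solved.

step 1 [0.5y] swap r/2=23/4977: DF=(1 − 23/4977·(0))/(1+23/4977) = 4977/5000 ≈ 0.995400
step 2 [1y] zero: DF = P = 9519/10000 ≈ 0.951900
step 3 [1.5y] bond c/2=1/200: DF=(1900029/2000000 − 1/200·(0.995400+0.951900))/(1+1/200) = 2339/2500 ≈ 0.935600
step 4 [2y] bond c/2=1/32: DF=(336851/320000 − 1/32·(0.995400+0.951900+0.935600))/(1+1/32) = 4667/5000 ≈ 0.933400
step 5 [2.5y] swap r/2=945/47218: DF=(1 − 945/47218·(0.995400+0.951900+0.935600+0.933400))/(1+945/47218) = 1811/2000 ≈ 0.905500
step 6 [3y] bond c/2=1/32: DF=(66131/64000 − 1/32·(0.995400+0.951900+0.935600+0.933400+0.905500))/(1+1/32) = 8589/10000 ≈ 0.858900

1 1/2 4977/5000
2 1 9519/10000
3 3/2 2339/2500
4 2 4667/5000
5 5/2 1811/2000
6 3 8589/10000
DF(0.5y) is solved at step 1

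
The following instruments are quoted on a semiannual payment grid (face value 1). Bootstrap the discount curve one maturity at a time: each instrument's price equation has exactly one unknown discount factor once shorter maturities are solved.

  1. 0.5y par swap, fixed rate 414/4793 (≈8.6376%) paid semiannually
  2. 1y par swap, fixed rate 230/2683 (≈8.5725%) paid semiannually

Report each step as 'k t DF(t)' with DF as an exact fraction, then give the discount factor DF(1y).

1 1/2 4793/5000
2 1 1839/2000
DF(1y) = 1839/2000 ≈ 0.919500

step 1 [0.5y] swap r/2=207/4793: DF=(1 − 207/4793·(0))/(1+207/4793) = 4793/5000 ≈ 0.958600
step 2 [1y] swap r/2=115/2683: DF=(1 − 115/2683·(0.958600))/(1+115/2683) = 1839/2000 ≈ 0.919500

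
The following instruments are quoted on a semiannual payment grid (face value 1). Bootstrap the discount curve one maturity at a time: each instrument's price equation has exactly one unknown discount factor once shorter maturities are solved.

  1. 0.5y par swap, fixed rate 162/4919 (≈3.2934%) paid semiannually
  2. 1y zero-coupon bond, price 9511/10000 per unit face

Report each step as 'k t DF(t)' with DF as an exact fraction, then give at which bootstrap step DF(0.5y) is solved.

step 1 [0.5y] swap r/2=81/4919: DF=(1 − 81/4919·(0))/(1+81/4919) = 4919/5000 ≈ 0.983800
step 2 [1y] zero: DF = P = 9511/10000 ≈ 0.951100

1 1/2 4919/5000
2 1 9511/10000
DF(0.5y) is solved at step 1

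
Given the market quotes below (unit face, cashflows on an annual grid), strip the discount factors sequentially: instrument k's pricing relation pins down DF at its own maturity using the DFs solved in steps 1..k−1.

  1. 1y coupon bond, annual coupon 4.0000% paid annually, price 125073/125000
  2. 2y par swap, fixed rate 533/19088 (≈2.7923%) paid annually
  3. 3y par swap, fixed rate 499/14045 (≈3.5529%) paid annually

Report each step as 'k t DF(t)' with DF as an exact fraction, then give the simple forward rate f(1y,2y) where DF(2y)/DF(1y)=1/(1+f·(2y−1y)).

1 1 9621/10000
2 2 9467/10000
3 3 4501/5000
f(1y,2y) = ((9621/10000)/(9467/10000) − 1)/(1) = 154/9467 ≈ 1.6267%

step 1 [1y] bond c/1=1/25: DF=(125073/125000 − 1/25·(0))/(1+1/25) = 9621/10000 ≈ 0.962100
step 2 [2y] swap r/1=533/19088: DF=(1 − 533/19088·(0.962100))/(1+533/19088) = 9467/10000 ≈ 0.946700
step 3 [3y] swap r/1=499/14045: DF=(1 − 499/14045·(0.962100+0.946700))/(1+499/14045) = 4501/5000 ≈ 0.900200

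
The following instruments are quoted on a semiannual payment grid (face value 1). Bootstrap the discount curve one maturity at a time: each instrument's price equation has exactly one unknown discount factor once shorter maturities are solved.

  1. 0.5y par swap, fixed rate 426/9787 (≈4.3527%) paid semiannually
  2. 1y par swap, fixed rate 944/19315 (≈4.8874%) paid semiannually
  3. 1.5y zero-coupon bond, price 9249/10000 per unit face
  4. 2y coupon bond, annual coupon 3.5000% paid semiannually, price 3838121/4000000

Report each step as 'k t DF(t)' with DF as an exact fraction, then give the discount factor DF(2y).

step 1 [0.5y] swap r/2=213/9787: DF=(1 − 213/9787·(0))/(1+213/9787) = 9787/10000 ≈ 0.978700
step 2 [1y] swap r/2=472/19315: DF=(1 − 472/19315·(0.978700))/(1+472/19315) = 1191/1250 ≈ 0.952800
step 3 [1.5y] zero: DF = P = 9249/10000 ≈ 0.924900
step 4 [2y] bond c/2=7/400: DF=(3838121/4000000 − 7/400·(0.978700+0.952800+0.924900))/(1+7/400) = 8939/10000 ≈ 0.893900

1 1/2 9787/10000
2 1 1191/1250
3 3/2 9249/10000
4 2 8939/10000
DF(2y) = 8939/10000 ≈ 0.893900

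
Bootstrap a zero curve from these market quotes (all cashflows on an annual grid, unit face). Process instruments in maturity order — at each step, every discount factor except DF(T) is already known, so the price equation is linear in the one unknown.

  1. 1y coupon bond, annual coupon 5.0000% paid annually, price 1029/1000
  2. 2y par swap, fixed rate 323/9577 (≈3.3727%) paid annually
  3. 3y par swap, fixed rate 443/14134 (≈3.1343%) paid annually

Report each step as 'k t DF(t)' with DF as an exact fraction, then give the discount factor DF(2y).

1 1 49/50
2 2 4677/5000
3 3 4557/5000
DF(2y) = 4677/5000 ≈ 0.935400

step 1 [1y] bond c/1=1/20: DF=(1029/1000 − 1/20·(0))/(1+1/20) = 49/50 ≈ 0.980000
step 2 [2y] swap r/1=323/9577: DF=(1 − 323/9577·(0.980000))/(1+323/9577) = 4677/5000 ≈ 0.935400
step 3 [3y] swap r/1=443/14134: DF=(1 − 443/14134·(0.980000+0.935400))/(1+443/14134) = 4557/5000 ≈ 0.911400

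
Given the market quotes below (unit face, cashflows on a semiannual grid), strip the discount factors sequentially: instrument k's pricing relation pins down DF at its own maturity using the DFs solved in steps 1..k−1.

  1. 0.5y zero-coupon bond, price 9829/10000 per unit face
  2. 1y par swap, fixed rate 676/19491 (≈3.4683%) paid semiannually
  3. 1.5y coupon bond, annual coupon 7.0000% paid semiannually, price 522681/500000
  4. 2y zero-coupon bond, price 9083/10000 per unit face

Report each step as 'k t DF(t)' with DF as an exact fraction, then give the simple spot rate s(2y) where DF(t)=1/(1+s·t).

step 1 [0.5y] zero: DF = P = 9829/10000 ≈ 0.982900
step 2 [1y] swap r/2=338/19491: DF=(1 − 338/19491·(0.982900))/(1+338/19491) = 4831/5000 ≈ 0.966200
step 3 [1.5y] bond c/2=7/200: DF=(522681/500000 − 7/200·(0.982900+0.966200))/(1+7/200) = 9441/10000 ≈ 0.944100
step 4 [2y] zero: DF = P = 9083/10000 ≈ 0.908300

1 1/2 9829/10000
2 1 4831/5000
3 3/2 9441/10000
4 2 9083/10000
s(2y) = (1/(9083/10000) − 1)/(2) = 917/18166 ≈ 5.0479%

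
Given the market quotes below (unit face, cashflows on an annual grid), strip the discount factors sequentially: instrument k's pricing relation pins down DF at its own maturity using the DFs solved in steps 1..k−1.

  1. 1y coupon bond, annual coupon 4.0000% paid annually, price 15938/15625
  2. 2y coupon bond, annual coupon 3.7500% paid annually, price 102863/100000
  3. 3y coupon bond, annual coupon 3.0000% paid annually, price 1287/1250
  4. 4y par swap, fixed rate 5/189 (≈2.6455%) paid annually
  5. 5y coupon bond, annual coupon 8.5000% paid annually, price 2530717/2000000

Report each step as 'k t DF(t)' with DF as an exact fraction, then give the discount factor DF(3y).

1 1 613/625
2 2 239/250
3 3 1179/1250
4 4 9/10
5 5 8701/10000
DF(3y) = 1179/1250 ≈ 0.943200

step 1 [1y] bond c/1=1/25: DF=(15938/15625 − 1/25·(0))/(1+1/25) = 613/625 ≈ 0.980800
step 2 [2y] bond c/1=3/80: DF=(102863/100000 − 3/80·(0.980800))/(1+3/80) = 239/250 ≈ 0.956000
step 3 [3y] bond c/1=3/100: DF=(1287/1250 − 3/100·(0.980800+0.956000))/(1+3/100) = 1179/1250 ≈ 0.943200
step 4 [4y] swap r/1=5/189: DF=(1 − 5/189·(0.980800+0.956000+0.943200))/(1+5/189) = 9/10 ≈ 0.900000
step 5 [5y] bond c/1=17/200: DF=(2530717/2000000 − 17/200·(0.980800+0.956000+0.943200+0.900000))/(1+17/200) = 8701/10000 ≈ 0.870100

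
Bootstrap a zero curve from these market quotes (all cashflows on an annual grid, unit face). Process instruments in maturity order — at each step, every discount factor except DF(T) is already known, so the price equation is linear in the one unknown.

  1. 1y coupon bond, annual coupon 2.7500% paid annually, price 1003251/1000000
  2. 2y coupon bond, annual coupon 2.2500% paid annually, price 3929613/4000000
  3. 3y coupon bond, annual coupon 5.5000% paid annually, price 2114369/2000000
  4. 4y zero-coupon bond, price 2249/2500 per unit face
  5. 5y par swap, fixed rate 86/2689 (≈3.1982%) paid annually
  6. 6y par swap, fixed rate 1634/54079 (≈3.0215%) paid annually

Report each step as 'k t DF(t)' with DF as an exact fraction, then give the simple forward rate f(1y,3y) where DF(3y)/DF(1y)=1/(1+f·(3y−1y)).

1 1 2441/2500
2 2 9393/10000
3 3 4511/5000
4 4 2249/2500
5 5 4269/5000
6 6 4183/5000
f(1y,3y) = ((2441/2500)/(4511/5000) − 1)/(2) = 371/9022 ≈ 4.1122%

step 1 [1y] bond c/1=11/400: DF=(1003251/1000000 − 11/400·(0))/(1+11/400) = 2441/2500 ≈ 0.976400
step 2 [2y] bond c/1=9/400: DF=(3929613/4000000 − 9/400·(0.976400))/(1+9/400) = 9393/10000 ≈ 0.939300
step 3 [3y] bond c/1=11/200: DF=(2114369/2000000 − 11/200·(0.976400+0.939300))/(1+11/200) = 4511/5000 ≈ 0.902200
step 4 [4y] zero: DF = P = 2249/2500 ≈ 0.899600
step 5 [5y] swap r/1=86/2689: DF=(1 − 86/2689·(0.976400+0.939300+0.902200+0.899600))/(1+86/2689) = 4269/5000 ≈ 0.853800
step 6 [6y] swap r/1=1634/54079: DF=(1 − 1634/54079·(0.976400+0.939300+0.902200+0.899600+0.853800))/(1+1634/54079) = 4183/5000 ≈ 0.836600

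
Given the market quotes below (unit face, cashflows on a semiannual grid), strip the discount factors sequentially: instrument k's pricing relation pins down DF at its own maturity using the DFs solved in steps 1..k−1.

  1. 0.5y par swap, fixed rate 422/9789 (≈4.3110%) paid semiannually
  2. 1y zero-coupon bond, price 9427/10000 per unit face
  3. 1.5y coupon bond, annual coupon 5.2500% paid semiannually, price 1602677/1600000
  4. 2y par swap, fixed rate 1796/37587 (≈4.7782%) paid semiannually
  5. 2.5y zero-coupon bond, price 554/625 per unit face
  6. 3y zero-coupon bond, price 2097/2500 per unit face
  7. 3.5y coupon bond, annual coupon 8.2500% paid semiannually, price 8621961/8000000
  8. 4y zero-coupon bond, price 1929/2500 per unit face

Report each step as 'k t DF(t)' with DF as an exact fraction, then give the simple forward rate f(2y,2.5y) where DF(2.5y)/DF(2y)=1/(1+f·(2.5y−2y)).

1 1/2 9789/10000
2 1 9427/10000
3 3/2 9269/10000
4 2 4551/5000
5 5/2 554/625
6 3 2097/2500
7 7/2 4089/5000
8 4 1929/2500
f(2y,2.5y) = ((4551/5000)/(554/625) − 1)/(1/2) = 119/2216 ≈ 5.3700%

step 1 [0.5y] swap r/2=211/9789: DF=(1 − 211/9789·(0))/(1+211/9789) = 9789/10000 ≈ 0.978900
step 2 [1y] zero: DF = P = 9427/10000 ≈ 0.942700
step 3 [1.5y] bond c/2=21/800: DF=(1602677/1600000 − 21/800·(0.978900+0.942700))/(1+21/800) = 9269/10000 ≈ 0.926900
step 4 [2y] swap r/2=898/37587: DF=(1 − 898/37587·(0.978900+0.942700+0.926900))/(1+898/37587) = 4551/5000 ≈ 0.910200
step 5 [2.5y] zero: DF = P = 554/625 ≈ 0.886400
step 6 [3y] zero: DF = P = 2097/2500 ≈ 0.838800
step 7 [3.5y] bond c/2=33/800: DF=(8621961/8000000 − 33/800·(0.978900+0.942700+0.926900+0.910200+0.886400+0.838800))/(1+33/800) = 4089/5000 ≈ 0.817800
step 8 [4y] zero: DF = P = 1929/2500 ≈ 0.771600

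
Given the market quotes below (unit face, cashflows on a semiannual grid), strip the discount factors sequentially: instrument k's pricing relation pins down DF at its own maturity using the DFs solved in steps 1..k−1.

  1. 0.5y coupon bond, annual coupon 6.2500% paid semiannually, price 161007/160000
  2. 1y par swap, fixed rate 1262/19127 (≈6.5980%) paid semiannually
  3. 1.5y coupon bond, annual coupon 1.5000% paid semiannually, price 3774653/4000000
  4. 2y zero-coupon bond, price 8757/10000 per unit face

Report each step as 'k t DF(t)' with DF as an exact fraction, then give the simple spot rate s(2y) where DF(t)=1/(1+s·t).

step 1 [0.5y] bond c/2=1/32: DF=(161007/160000 − 1/32·(0))/(1+1/32) = 4879/5000 ≈ 0.975800
step 2 [1y] swap r/2=631/19127: DF=(1 − 631/19127·(0.975800))/(1+631/19127) = 9369/10000 ≈ 0.936900
step 3 [1.5y] bond c/2=3/400: DF=(3774653/4000000 − 3/400·(0.975800+0.936900))/(1+3/400) = 1153/1250 ≈ 0.922400
step 4 [2y] zero: DF = P = 8757/10000 ≈ 0.875700

1 1/2 4879/5000
2 1 9369/10000
3 3/2 1153/1250
4 2 8757/10000
s(2y) = (1/(8757/10000) − 1)/(2) = 1243/17514 ≈ 7.0972%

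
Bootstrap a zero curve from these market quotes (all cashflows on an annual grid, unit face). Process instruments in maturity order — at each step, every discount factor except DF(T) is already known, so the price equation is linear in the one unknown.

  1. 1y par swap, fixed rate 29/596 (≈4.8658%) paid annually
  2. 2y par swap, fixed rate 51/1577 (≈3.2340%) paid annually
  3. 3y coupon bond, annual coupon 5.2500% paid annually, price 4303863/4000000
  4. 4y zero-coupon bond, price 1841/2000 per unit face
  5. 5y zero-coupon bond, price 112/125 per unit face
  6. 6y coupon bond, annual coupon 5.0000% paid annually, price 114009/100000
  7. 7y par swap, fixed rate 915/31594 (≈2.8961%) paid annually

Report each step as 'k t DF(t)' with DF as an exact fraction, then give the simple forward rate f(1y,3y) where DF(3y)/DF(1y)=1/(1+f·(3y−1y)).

step 1 [1y] swap r/1=29/596: DF=(1 − 29/596·(0))/(1+29/596) = 596/625 ≈ 0.953600
step 2 [2y] swap r/1=51/1577: DF=(1 − 51/1577·(0.953600))/(1+51/1577) = 2347/2500 ≈ 0.938800
step 3 [3y] bond c/1=21/400: DF=(4303863/4000000 − 21/400·(0.953600+0.938800))/(1+21/400) = 9279/10000 ≈ 0.927900
step 4 [4y] zero: DF = P = 1841/2000 ≈ 0.920500
step 5 [5y] zero: DF = P = 112/125 ≈ 0.896000
step 6 [6y] bond c/1=1/20: DF=(114009/100000 − 1/20·(0.953600+0.938800+0.927900+0.920500+0.896000))/(1+1/20) = 173/200 ≈ 0.865000
step 7 [7y] swap r/1=915/31594: DF=(1 − 915/31594·(0.953600+0.938800+0.927900+0.920500+0.896000+0.865000))/(1+915/31594) = 817/1000 ≈ 0.817000

1 1 596/625
2 2 2347/2500
3 3 9279/10000
4 4 1841/2000
5 5 112/125
6 6 173/200
7 7 817/1000
f(1y,3y) = ((596/625)/(9279/10000) − 1)/(2) = 257/18558 ≈ 1.3848%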